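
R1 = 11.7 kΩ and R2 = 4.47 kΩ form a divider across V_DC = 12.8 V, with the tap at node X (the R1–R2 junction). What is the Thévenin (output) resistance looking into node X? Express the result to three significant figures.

With V_DC suppressed (replaced by a short), R_th = R1 ‖ R2 = (11.70 × 4.47)/(11.70 + 4.47) = 3.234 kΩ.

R_th ≈ 3.23 kΩ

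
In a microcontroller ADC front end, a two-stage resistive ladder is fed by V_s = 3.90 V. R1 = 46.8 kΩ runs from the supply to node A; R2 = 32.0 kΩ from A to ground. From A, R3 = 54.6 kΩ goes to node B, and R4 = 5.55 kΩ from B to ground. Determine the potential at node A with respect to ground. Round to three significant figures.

V_A ≈ 1.20 V

Looking into the second stage from A: R3 + R4 = 60.15 kΩ appears in parallel with R2.
Effective lower resistance at A: R2 ‖ 60.15 = 20.89 kΩ.
First divider: V_A = V_s · 20.89/(46.8 + 20.89) = 1.203 V.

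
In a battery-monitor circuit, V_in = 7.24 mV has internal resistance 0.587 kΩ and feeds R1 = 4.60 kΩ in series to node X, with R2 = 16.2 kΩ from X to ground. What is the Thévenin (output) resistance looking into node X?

R_th ≈ 3.93 kΩ

R1' = 0.587 + 4.60 = 5.187 kΩ (source resistance + R1).
Looking into X with the source shorted: R_th = R1'·R2/(R1'+R2) = 5.187 × 16.2/21.39 = 3.929 kΩ.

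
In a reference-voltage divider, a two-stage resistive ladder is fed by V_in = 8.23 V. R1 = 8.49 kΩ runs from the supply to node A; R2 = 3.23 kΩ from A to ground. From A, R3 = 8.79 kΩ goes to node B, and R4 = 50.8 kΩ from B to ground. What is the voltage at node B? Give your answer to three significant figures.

V_B ≈ 1.86 V

Node A sees R2 in parallel with the series input of stage 2, R3 + R4 = 59.59 kΩ.
Effective lower resistance at A: R2 ‖ 59.59 = 3.064 kΩ.
So V_A = 8.23 × 0.2652 = 2.182 V.
V_B = V_A × 0.8525 = 1.861 V.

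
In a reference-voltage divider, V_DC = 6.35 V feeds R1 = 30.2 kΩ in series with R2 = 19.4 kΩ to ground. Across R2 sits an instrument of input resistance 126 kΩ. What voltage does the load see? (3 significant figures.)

First combine the lower leg with the load: R2 ‖ R_L = 16.81 kΩ.
Voltage divider with the loaded lower leg: V_out = 6.35 × 16.81/(30.2 + 16.81) = 6.35 × 0.3576 = 2.271 V.
(Unloaded it would be 2.48 V; the load pulls it down.)

V_out ≈ 2.27 V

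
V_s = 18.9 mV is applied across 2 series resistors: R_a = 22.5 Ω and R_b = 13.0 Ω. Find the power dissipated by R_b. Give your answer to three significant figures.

P ≈ 3.68 µW

The common current is I = 18.9/35.50 = 0.5324 mA.
V(R_b) = I·R = 6.921 mV; P = V·I = 6.921 × 0.5324 = 3.685 µW.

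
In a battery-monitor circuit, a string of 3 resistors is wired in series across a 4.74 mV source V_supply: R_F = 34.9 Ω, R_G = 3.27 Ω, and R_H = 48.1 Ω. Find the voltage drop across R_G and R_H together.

V ≈ 2.82 mV

Total series resistance ΣR = 34.9 + 3.27 + 48.1 = 86.27 Ω.
R_{R_G..R_H} = 3.27 + 48.1 = 51.37 Ω.
Voltage divider: V = V_supply · (51.37 / 86.27) = 4.74 × 0.5955 = 2.822 mV.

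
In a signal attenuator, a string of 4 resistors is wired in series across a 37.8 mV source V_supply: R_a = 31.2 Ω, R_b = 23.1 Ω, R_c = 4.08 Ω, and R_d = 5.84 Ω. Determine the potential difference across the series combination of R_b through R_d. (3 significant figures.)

V ≈ 19.4 mV

Series total: ΣR = 31.2 + 23.1 + 4.08 + 5.84 = 64.22 Ω.
R_{R_b..R_d} = 23.1 + 4.08 + 5.84 = 33.02 Ω.
By the voltage-divider rule, V = 37.8 × 33.02/64.22 = 19.44 mV.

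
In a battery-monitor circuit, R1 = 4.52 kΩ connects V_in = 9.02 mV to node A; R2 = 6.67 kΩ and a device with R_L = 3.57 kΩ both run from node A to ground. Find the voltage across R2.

V_out ≈ 3.06 mV

R2 ‖ R_L = (6.67 × 3.57)/(6.67 + 3.57) = 2.325 kΩ.
Then V_out = V_in · R2'/(R1 + R2') = 9.02 × 2.325/6.845 = 3.064 mV.
(Unloaded it would be 5.38 mV; the load pulls it down.)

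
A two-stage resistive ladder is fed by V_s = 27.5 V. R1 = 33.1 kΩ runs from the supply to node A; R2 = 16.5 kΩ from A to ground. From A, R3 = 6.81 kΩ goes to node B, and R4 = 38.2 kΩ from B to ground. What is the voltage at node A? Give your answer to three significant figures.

V_A ≈ 7.35 V

Looking into the second stage from A: R3 + R4 = 45.01 kΩ appears in parallel with R2.
R2 ‖ (R3+R4) = 12.07 kΩ.
V_A = 27.5 × 12.07/(33.1 + 12.07) = 7.350 V.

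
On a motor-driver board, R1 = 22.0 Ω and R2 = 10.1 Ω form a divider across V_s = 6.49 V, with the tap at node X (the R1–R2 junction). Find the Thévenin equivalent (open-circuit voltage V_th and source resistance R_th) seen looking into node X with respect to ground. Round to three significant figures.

Open-circuit (no load on X): V_th = V_s · R2/(R1 + R2) = 6.49 × 10.1/(22.00 + 10.1) = 2.042 V.
Zeroing V_s shorts the top of R1 to ground, so R_th = R1 ‖ R2 = 6.922 Ω.

V_th ≈ 2.04 V, R_th ≈ 6.92 Ω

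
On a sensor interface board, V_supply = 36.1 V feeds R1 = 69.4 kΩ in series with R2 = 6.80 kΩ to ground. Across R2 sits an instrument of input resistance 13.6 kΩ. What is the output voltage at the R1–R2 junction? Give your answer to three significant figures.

R2 ‖ R_L = (6.80 × 13.6)/(6.80 + 13.6) = 4.533 kΩ.
Then V_out = V_supply · R2'/(R1 + R2') = 36.1 × 4.533/73.93 = 2.214 V.
(Unloaded it would be 3.22 V; the load pulls it down.)

V_out ≈ 2.21 V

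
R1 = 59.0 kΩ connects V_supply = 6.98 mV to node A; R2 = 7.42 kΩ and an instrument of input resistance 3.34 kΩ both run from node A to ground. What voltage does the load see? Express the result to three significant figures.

The load sits in parallel with R2, giving an effective lower resistance R2' = R2·R_L/(R2+R_L) = 2.303 kΩ.
Voltage divider with the loaded lower leg: V_out = 6.98 × 2.303/(59.0 + 2.303) = 6.98 × 0.03757 = 0.2622 mV.

V_out ≈ 0.262 mV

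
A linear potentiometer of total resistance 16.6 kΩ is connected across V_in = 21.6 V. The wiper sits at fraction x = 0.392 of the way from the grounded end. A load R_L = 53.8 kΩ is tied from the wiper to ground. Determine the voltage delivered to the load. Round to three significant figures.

V_out ≈ 7.89 V

Split the track: R_lower = x·R_p = 6.507 kΩ, R_upper = (1−x)·R_p = 10.09 kΩ.
R_L loads the lower segment: effective lower R = 5.805 kΩ.
Loaded-divider output: V_out = 21.6 × 0.3651 = 7.887 V.
(Unloaded: V_out = x·V_in = 8.47 V.)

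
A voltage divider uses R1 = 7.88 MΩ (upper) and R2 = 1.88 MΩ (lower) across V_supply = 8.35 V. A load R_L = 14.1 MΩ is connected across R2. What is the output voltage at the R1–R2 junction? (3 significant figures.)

V_out ≈ 1.45 V

First combine the lower leg with the load: R2 ‖ R_L = 1.659 MΩ.
Voltage divider with the loaded lower leg: V_out = 8.35 × 1.659/(7.88 + 1.659) = 8.35 × 0.1739 = 1.452 V.
(Unloaded it would be 1.61 V; the load pulls it down.)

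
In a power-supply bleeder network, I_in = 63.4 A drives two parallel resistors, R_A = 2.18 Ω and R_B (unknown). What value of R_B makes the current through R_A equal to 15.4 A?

R_B ≈ 0.699 Ω

In a two-way split, I_A/I_in = R_B/(R_A + R_B).
15.4/63.4 = R_B/(R_A + R_B) → R_B = R_A · (0.2429)/(1 − 0.2429) = 2.18 × 0.3208 = 0.6994 Ω.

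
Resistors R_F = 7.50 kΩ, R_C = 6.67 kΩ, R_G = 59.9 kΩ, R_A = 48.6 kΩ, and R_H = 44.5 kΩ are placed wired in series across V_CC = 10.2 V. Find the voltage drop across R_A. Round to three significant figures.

V ≈ 2.97 V

Series total: ΣR = 7.50 + 6.67 + 59.9 + 48.6 + 44.5 = 167.2 kΩ.
Voltage divider: V = V_CC · (48.60 / 167.2) = 10.2 × 0.2907 = 2.965 V.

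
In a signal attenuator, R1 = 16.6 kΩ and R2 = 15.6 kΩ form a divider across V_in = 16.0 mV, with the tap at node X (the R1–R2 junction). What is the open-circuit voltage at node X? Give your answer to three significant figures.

V_th ≈ 7.75 mV

Open-circuit (no load on X): V_th = V_in · R2/(R1 + R2) = 16.0 × 15.6/(16.60 + 15.6) = 7.752 mV.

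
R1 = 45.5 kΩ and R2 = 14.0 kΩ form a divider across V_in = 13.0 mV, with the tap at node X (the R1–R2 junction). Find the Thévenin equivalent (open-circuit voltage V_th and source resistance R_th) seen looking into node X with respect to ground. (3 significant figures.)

V_th ≈ 3.06 mV, R_th ≈ 10.7 kΩ

With X open, the divider is unloaded: V_th = 13.0 × 14.0/59.50 = 3.059 mV.
Looking into X with the source shorted: R_th = R1·R2/(R1+R2) = 45.50 × 14.0/59.50 = 10.71 kΩ.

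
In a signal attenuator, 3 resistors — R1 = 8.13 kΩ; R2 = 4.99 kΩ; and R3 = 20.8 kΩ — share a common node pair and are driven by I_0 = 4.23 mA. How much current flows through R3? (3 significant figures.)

I ≈ 0.547 mA

ΣG = 1/8.13 + 1/4.99 + 1/20.8 = 0.3715.
By the current-divider rule, I = I_0 · G_k/ΣG = 4.23 × 0.1294 = 0.5474 mA.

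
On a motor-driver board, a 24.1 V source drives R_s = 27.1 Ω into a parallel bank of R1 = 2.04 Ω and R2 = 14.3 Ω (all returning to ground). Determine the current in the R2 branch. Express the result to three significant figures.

I ≈ 0.104 A

Equivalent of the parallel group: R_p = 1.785 Ω.
V_A by voltage divider: V_A = 24.1 × 1.785/(27.1 + 1.785) = 1.490 V.
I(R2) = V_A / R2 = 1.490/14.3 = 0.1042 A.
(Check via current divider: I_total = 0.8343 A; share G_k/ΣG = 0.1248 → same result.)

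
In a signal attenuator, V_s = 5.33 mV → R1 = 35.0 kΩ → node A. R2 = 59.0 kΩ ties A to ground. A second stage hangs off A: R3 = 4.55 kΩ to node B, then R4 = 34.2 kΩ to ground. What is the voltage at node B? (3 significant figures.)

V_B ≈ 1.88 mV

Node A sees R2 in parallel with the series input of stage 2, R3 + R4 = 38.75 kΩ.
R2 ‖ (R3+R4) = 23.39 kΩ.
So V_A = 5.33 × 0.4006 = 2.135 mV.
V_B = V_A × 0.8826 = 1.884 mV.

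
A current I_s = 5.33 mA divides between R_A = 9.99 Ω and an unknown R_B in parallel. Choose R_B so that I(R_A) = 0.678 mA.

R_B ≈ 1.46 Ω

In a two-way split, I_A/I_s = R_B/(R_A + R_B).
0.678/5.33 = R_B/(R_A + R_B) → R_B = R_A · (0.1272)/(1 − 0.1272) = 9.99 × 0.1457 = 1.456 Ω.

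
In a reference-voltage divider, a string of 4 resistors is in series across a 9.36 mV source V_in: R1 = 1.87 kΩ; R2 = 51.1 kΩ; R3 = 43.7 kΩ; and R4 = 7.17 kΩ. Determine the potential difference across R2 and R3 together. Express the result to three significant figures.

V ≈ 8.55 mV

Total series resistance ΣR = 1.87 + 51.1 + 43.7 + 7.17 = 103.8 kΩ.
R_{R2..R3} = 51.1 + 43.7 = 94.80 kΩ.
V = V_in · R/ΣR = 9.36 × 0.9129 = 8.545 mV.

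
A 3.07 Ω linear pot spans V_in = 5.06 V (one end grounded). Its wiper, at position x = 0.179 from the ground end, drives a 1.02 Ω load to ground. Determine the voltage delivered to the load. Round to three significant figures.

The pot divides into 2.520 Ω above the wiper and 0.5495 Ω below.
(x·R_p) ‖ R_L = 0.3571 Ω.
Loaded-divider output: V_out = 5.06 × 0.1241 = 0.6280 V.
(Unloaded: V_out = x·V_in = 0.906 V.)

V_out ≈ 0.628 V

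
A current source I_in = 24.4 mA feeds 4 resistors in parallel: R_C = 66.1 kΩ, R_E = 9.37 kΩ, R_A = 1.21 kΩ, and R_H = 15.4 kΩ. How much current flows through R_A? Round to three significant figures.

I ≈ 19.9 mA

Conductances: ΣG = 1/66.1 + 1/9.37 + 1/1.21 + 1/15.4 = 1.013 (1/kΩ).
By the current-divider rule, I = I_in · G_k/ΣG = 24.4 × 0.8157 = 19.90 mA.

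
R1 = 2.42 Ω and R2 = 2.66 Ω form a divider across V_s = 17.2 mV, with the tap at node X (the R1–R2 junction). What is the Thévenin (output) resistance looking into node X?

With V_s suppressed (replaced by a short), R_th = R1 ‖ R2 = (2.420 × 2.66)/(2.420 + 2.66) = 1.267 Ω.

R_th ≈ 1.27 Ω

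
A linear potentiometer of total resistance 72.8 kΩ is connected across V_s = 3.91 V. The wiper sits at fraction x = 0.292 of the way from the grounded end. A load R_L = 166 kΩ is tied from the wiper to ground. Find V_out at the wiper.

V_out ≈ 1.05 V

Split the track: R_lower = x·R_p = 21.26 kΩ, R_upper = (1−x)·R_p = 51.54 kΩ.
Lower segment in parallel with the load: 21.26 ‖ 166 = 18.84 kΩ.
Loaded-divider output: V_out = 3.91 × 0.2677 = 1.047 V.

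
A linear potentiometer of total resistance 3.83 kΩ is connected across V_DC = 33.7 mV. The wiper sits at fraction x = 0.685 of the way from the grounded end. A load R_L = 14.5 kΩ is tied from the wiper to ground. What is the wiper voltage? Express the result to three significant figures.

V_out ≈ 21.8 mV

Split the track: R_lower = x·R_p = 2.624 kΩ, R_upper = (1−x)·R_p = 1.206 kΩ.
R_L loads the lower segment: effective lower R = 2.222 kΩ.
Loaded-divider output: V_out = 33.7 × 0.6481 = 21.84 mV.
(Unloaded: V_out = x·V_DC = 23.1 mV.)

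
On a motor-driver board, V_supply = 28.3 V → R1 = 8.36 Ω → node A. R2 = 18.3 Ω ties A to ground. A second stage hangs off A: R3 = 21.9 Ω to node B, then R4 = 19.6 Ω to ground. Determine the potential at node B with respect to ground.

The second stage (R3 + R4 = 41.50 Ω) loads node A in parallel with R2.
R2 ‖ (R3+R4) = 12.70 Ω.
First divider: V_A = V_supply · 12.70/(8.36 + 12.70) = 17.07 V.
V_B = V_A × 0.4723 = 8.060 V.

V_B ≈ 8.06 V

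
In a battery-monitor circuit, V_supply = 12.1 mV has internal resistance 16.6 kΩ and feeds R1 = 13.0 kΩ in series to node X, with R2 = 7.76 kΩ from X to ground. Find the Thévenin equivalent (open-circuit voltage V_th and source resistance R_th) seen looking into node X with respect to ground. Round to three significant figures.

V_th ≈ 2.51 mV, R_th ≈ 6.15 kΩ

R1' = 16.6 + 13.0 = 29.60 kΩ (source resistance + R1).
With X open, the divider is unloaded: V_th = 12.1 × 7.76/37.36 = 2.513 mV.
Zeroing V_supply shorts the top of R1' to ground, so R_th = R1' ‖ R2 = 6.148 kΩ.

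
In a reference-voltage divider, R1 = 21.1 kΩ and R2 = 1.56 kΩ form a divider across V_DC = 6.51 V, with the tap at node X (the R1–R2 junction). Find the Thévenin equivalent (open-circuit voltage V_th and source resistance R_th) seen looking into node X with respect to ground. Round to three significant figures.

V_th ≈ 0.448 V, R_th ≈ 1.45 kΩ

With X open, the divider is unloaded: V_th = 6.51 × 1.56/22.66 = 0.4482 V.
Looking into X with the source shorted: R_th = R1·R2/(R1+R2) = 21.10 × 1.56/22.66 = 1.453 kΩ.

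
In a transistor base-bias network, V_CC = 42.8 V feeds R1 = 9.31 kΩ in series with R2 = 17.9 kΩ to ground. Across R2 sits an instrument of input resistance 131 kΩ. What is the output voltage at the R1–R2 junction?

R2 ‖ R_L = (17.9 × 131)/(17.9 + 131) = 15.75 kΩ.
Then V_out = V_CC · R2'/(R1 + R2') = 42.8 × 15.75/25.06 = 26.90 V.

V_out ≈ 26.9 V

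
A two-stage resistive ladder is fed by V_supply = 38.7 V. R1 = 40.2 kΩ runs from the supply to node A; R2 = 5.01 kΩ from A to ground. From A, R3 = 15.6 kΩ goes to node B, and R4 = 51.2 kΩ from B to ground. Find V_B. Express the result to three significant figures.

V_B ≈ 3.08 V

The second stage (R3 + R4 = 66.80 kΩ) loads node A in parallel with R2.
R2 ‖ (R3+R4) = 4.660 kΩ.
First divider: V_A = V_supply · 4.660/(40.2 + 4.660) = 4.020 V.
Then the unloaded second divider: V_B = V_A × R4/(R3+R4) = 4.020 × 0.7665 = 3.082 V.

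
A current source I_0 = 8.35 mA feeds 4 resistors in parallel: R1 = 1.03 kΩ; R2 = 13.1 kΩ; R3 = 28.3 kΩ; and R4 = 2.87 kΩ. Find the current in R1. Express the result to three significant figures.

Total conductance ΣG = 1/1.03 + 1/13.1 + 1/28.3 + 1/2.87 = 1.431 (units of 1/kΩ).
By the current-divider rule, I = I_0 · G_k/ΣG = 8.35 × 0.6785 = 5.665 mA.

I ≈ 5.67 mA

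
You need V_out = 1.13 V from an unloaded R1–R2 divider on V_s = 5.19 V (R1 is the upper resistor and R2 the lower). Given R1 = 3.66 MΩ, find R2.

R2 ≈ 1.02 MΩ

The divider ratio is R2/(R1+R2) = 1.13/5.19 = 0.2177.
Rearranging, R2 = R1·k/(1−k) = 3.66 × 0.2783 = 1.019 MΩ.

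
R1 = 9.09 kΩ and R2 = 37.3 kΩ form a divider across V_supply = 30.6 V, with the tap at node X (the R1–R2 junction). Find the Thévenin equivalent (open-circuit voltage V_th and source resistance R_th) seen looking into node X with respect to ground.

V_th ≈ 24.6 V, R_th ≈ 7.31 kΩ

Open-circuit (no load on X): V_th = V_supply · R2/(R1 + R2) = 30.6 × 37.3/(9.090 + 37.3) = 24.60 V.
With V_supply suppressed (replaced by a short), R_th = R1 ‖ R2 = (9.090 × 37.3)/(9.090 + 37.3) = 7.309 kΩ.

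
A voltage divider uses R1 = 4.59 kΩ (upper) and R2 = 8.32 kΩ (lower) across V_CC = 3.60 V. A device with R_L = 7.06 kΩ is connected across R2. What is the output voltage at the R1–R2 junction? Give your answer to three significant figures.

R2 ‖ R_L = (8.32 × 7.06)/(8.32 + 7.06) = 3.819 kΩ.
Now apply the divider: V_out = 3.60 × 0.4542 = 1.635 V.

V_out ≈ 1.64 V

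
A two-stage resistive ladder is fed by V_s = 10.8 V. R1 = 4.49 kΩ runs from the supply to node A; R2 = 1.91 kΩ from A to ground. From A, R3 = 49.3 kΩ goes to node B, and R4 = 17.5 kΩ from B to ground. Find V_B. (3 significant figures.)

The second stage (R3 + R4 = 66.80 kΩ) loads node A in parallel with R2.
Effective lower resistance at A: R2 ‖ 66.80 = 1.857 kΩ.
So V_A = 10.8 × 0.2926 = 3.160 V.
Stage 2 is unloaded, so V_B = V_A · R4/(R3+R4) = 3.160 × 17.5/66.80 = 0.8278 V.

V_B ≈ 0.828 V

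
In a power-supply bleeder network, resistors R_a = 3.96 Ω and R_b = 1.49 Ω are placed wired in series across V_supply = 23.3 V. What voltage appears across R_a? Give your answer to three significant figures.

V ≈ 16.9 V

Series total: ΣR = 3.96 + 1.49 = 5.450 Ω.
V = V_supply · R/ΣR = 23.3 × 0.7266 = 16.93 V.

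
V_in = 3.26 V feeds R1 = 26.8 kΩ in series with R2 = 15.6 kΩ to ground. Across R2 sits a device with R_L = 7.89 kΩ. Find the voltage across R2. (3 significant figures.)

V_out ≈ 0.533 V

R2 ‖ R_L = (15.6 × 7.89)/(15.6 + 7.89) = 5.240 kΩ.
Voltage divider with the loaded lower leg: V_out = 3.26 × 5.240/(26.8 + 5.240) = 3.26 × 0.1635 = 0.5331 V.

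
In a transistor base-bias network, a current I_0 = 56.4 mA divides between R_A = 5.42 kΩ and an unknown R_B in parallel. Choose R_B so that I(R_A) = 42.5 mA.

R_B ≈ 16.6 kΩ

In a two-way split, I_A/I_0 = R_B/(R_A + R_B).
With f = 0.7535, R_B = R_A · f/(1−f) = 5.42 × 3.058 = 16.57 kΩ.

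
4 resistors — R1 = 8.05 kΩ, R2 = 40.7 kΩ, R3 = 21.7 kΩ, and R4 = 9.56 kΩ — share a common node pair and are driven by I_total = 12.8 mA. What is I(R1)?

Total conductance ΣG = 1/8.05 + 1/40.7 + 1/21.7 + 1/9.56 = 0.2995 (units of 1/kΩ).
By the current-divider rule, I = I_total · G_k/ΣG = 12.8 × 0.4148 = 5.309 mA.

I ≈ 5.31 mA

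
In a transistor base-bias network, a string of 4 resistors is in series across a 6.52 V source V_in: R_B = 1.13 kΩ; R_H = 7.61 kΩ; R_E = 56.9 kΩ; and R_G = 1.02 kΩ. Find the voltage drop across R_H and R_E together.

Series total: ΣR = 1.13 + 7.61 + 56.9 + 1.02 = 66.66 kΩ.
R_{R_H..R_E} = 7.61 + 56.9 = 64.51 kΩ.
By the voltage-divider rule, V = 6.52 × 64.51/66.66 = 6.310 V.

V ≈ 6.31 V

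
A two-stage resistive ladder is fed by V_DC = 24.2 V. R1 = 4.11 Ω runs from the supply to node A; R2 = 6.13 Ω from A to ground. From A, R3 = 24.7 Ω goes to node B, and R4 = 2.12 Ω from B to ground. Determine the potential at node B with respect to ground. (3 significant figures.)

The second stage (R3 + R4 = 26.82 Ω) loads node A in parallel with R2.
R2 ‖ (R3+R4) = 4.990 Ω.
V_A = 24.2 × 4.990/(4.11 + 4.990) = 13.27 V.
V_B = V_A × 0.07905 = 1.049 V.

V_B ≈ 1.05 V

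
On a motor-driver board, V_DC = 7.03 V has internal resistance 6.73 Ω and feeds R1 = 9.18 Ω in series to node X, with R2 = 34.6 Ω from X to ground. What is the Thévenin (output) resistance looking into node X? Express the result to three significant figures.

R1' = 6.73 + 9.18 = 15.91 Ω (source resistance + R1).
Looking into X with the source shorted: R_th = R1'·R2/(R1'+R2) = 15.91 × 34.6/50.51 = 10.90 Ω.

R_th ≈ 10.9 Ω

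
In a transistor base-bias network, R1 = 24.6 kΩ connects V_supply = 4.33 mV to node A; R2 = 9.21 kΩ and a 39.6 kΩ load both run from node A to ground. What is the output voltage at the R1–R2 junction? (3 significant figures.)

First combine the lower leg with the load: R2 ‖ R_L = 7.472 kΩ.
Voltage divider with the loaded lower leg: V_out = 4.33 × 7.472/(24.6 + 7.472) = 4.33 × 0.2330 = 1.009 mV.
(Unloaded it would be 1.18 mV; the load pulls it down.)

V_out ≈ 1.01 mV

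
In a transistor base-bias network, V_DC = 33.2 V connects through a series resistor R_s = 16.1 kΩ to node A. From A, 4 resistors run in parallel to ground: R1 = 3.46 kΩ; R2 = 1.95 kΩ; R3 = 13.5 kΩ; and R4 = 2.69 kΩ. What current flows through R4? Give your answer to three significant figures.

I ≈ 0.585 mA

Equivalent of the parallel group: R_p = 0.8015 kΩ.
V_A = 33.2 × 0.8015/16.90 = 1.574 V.
I(R4) = V_A / R4 = 1.574/2.69 = 0.5853 mA.
(Check via current divider: I_total = 1.964 mA; share G_k/ΣG = 0.2980 → same result.)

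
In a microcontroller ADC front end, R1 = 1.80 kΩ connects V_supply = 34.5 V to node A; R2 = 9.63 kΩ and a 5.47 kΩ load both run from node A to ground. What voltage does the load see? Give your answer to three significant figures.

V_out ≈ 22.8 V

R2 ‖ R_L = (9.63 × 5.47)/(9.63 + 5.47) = 3.488 kΩ.
Voltage divider with the loaded lower leg: V_out = 34.5 × 3.488/(1.80 + 3.488) = 34.5 × 0.6596 = 22.76 V.
(Unloaded it would be 29.1 V; the load pulls it down.)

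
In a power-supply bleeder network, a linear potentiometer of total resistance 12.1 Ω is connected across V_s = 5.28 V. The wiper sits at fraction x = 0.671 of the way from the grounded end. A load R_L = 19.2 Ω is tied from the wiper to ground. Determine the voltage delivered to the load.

V_out ≈ 3.11 V

The pot divides into 3.981 Ω above the wiper and 8.119 Ω below.
R_L loads the lower segment: effective lower R = 5.706 Ω.
Loaded-divider output: V_out = 5.28 × 0.5890 = 3.110 V.
(Unloaded: V_out = x·V_s = 3.54 V.)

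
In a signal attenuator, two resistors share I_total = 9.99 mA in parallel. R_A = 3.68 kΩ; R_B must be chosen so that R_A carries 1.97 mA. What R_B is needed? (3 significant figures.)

R_B ≈ 0.904 kΩ

In a two-way split, I_A/I_total = R_B/(R_A + R_B).
1.97/9.99 = R_B/(R_A + R_B) → R_B = R_A · (0.1972)/(1 − 0.1972) = 3.68 × 0.2456 = 0.9039 kΩ.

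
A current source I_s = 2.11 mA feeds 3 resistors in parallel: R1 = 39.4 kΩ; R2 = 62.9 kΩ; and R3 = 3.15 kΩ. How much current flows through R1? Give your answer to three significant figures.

I ≈ 0.149 mA

Conductances: ΣG = 1/39.4 + 1/62.9 + 1/3.15 = 0.3587 (1/kΩ).
R1 takes the fraction G_k/ΣG = 0.02538/0.3587 = 0.07075, so I = 2.11 × 0.07075 = 0.1493 mA.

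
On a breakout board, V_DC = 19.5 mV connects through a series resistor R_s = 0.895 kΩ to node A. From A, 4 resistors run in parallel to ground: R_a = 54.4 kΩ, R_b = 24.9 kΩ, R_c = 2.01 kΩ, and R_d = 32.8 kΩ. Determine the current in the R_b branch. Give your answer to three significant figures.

I ≈ 0.514 µA

Combine the parallel branches: R_p = (1/54.4 + 1/24.9 + 1/2.01 + 1/32.8)⁻¹ = 1.705 kΩ.
Node voltage V_A = V_DC · R_p/(R_s + R_p) = 19.5 × 0.6558 = 12.79 mV.
I(R_b) = V_A / R_b = 12.79/24.9 = 0.5135 µA.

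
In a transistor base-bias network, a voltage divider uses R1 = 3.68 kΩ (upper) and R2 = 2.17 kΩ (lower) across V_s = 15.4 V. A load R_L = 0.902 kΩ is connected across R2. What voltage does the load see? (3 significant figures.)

The load sits in parallel with R2, giving an effective lower resistance R2' = R2·R_L/(R2+R_L) = 0.6372 kΩ.
Then V_out = V_s · R2'/(R1 + R2') = 15.4 × 0.6372/4.317 = 2.273 V.

V_out ≈ 2.27 V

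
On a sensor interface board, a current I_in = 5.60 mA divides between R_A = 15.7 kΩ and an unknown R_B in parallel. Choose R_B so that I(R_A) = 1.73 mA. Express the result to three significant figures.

R_B ≈ 7.02 kΩ

The fraction through R_A equals R_B/(R_A+R_B).
With f = 0.3089, R_B = R_A · f/(1−f) = 15.7 × 0.4470 = 7.018 kΩ.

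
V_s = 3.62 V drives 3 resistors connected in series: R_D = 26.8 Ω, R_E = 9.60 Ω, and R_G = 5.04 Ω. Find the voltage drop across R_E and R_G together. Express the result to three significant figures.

Total series resistance ΣR = 26.8 + 9.60 + 5.04 = 41.44 Ω.
R_{R_E..R_G} = 9.60 + 5.04 = 14.64 Ω.
V = V_s · R/ΣR = 3.62 × 0.3533 = 1.279 V.

V ≈ 1.28 V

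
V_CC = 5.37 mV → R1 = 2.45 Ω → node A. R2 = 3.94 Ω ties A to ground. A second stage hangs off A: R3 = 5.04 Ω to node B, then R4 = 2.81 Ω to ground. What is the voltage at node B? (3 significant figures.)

V_B ≈ 0.994 mV

Node A sees R2 in parallel with the series input of stage 2, R3 + R4 = 7.850 Ω.
R2 ‖ (R3+R4) = 2.623 Ω.
So V_A = 5.37 × 0.5171 = 2.777 mV.
V_B = V_A × 0.3580 = 0.9940 mV.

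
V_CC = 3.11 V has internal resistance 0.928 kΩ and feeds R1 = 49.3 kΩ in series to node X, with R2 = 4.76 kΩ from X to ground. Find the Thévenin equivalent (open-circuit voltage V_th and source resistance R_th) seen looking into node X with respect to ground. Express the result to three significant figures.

R1' = 0.928 + 49.3 = 50.23 kΩ (source resistance + R1).
V_th is the unloaded tap voltage: V_CC · R2/(R1'+R2) = 3.11 × 0.08656 = 0.2692 V.
Looking into X with the source shorted: R_th = R1'·R2/(R1'+R2) = 50.23 × 4.76/54.99 = 4.348 kΩ.

V_th ≈ 0.269 V, R_th ≈ 4.35 kΩ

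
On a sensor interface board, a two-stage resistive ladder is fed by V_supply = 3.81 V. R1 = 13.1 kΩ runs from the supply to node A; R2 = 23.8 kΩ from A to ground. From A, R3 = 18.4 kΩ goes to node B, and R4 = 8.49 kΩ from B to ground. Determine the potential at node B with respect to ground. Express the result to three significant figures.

V_B ≈ 0.590 V

Node A sees R2 in parallel with the series input of stage 2, R3 + R4 = 26.89 kΩ.
Effective lower resistance at A: R2 ‖ 26.89 = 12.63 kΩ.
First divider: V_A = V_supply · 12.63/(13.1 + 12.63) = 1.870 V.
V_B = V_A × 0.3157 = 0.5904 V.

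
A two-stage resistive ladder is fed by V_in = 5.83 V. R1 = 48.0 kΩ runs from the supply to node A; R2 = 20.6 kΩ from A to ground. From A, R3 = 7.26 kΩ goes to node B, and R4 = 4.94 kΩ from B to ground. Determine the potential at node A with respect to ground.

V_A ≈ 0.803 V

The second stage (R3 + R4 = 12.20 kΩ) loads node A in parallel with R2.
R2 ‖ (R3+R4) = 7.662 kΩ.
V_A = 5.83 × 7.662/(48.0 + 7.662) = 0.8025 V.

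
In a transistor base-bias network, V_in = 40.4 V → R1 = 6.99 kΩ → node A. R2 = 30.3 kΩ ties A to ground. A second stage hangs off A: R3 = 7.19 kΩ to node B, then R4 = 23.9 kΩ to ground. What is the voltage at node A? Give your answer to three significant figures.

V_A ≈ 27.8 V

The second stage (R3 + R4 = 31.09 kΩ) loads node A in parallel with R2.
Effective lower resistance at A: R2 ‖ 31.09 = 15.34 kΩ.
V_A = 40.4 × 15.34/(6.99 + 15.34) = 27.76 V.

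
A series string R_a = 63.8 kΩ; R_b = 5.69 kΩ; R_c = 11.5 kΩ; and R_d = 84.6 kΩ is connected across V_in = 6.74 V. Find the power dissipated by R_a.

P ≈ 0.106 mW

ΣR = 165.6 kΩ → I = 6.74/165.6 = 0.04070 mA.
P(R_a) = I²·R_a = (0.04070)² × 63.8 = 0.1057 mW.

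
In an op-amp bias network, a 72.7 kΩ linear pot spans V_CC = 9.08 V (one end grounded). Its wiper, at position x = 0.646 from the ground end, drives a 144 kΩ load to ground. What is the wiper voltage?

V_out ≈ 5.26 V

Split the track: R_lower = x·R_p = 46.96 kΩ, R_upper = (1−x)·R_p = 25.74 kΩ.
(x·R_p) ‖ R_L = 35.41 kΩ.
Then V_out = V_CC · 35.41/(25.74 + 35.41) = 5.259 V.
(Unloaded: V_out = x·V_CC = 5.87 V.)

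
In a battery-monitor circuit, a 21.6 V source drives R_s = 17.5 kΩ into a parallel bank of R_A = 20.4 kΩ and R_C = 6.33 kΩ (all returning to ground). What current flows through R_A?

I ≈ 0.229 mA

Parallel bank: R_p = 1/(1/20.4 + 1/6.33) = 4.831 kΩ.
V_A by voltage divider: V_A = 21.6 × 4.831/(17.5 + 4.831) = 4.673 V.
I(R_A) = V_A / R_A = 4.673/20.4 = 0.2291 mA.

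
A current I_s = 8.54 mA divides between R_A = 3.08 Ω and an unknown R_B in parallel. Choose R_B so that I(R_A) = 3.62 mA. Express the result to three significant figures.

R_B ≈ 2.27 Ω

The fraction through R_A equals R_B/(R_A+R_B).
3.62/8.54 = R_B/(R_A + R_B) → R_B = R_A · (0.4239)/(1 − 0.4239) = 3.08 × 0.7358 = 2.266 Ω.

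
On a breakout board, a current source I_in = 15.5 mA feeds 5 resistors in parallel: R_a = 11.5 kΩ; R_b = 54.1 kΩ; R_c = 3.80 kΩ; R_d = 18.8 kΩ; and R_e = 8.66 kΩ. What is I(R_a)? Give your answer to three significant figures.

I ≈ 2.51 mA

ΣG = 1/11.5 + 1/54.1 + 1/3.80 + 1/18.8 + 1/8.66 = 0.5373.
By the current-divider rule, I = I_in · G_k/ΣG = 15.5 × 0.1619 = 2.509 mA.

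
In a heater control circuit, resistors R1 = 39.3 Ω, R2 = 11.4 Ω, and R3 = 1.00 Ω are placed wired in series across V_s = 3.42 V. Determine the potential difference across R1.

V ≈ 2.60 V

Series total: ΣR = 39.3 + 11.4 + 1.00 = 51.70 Ω.
By the voltage-divider rule, V = 3.42 × 39.30/51.70 = 2.600 V.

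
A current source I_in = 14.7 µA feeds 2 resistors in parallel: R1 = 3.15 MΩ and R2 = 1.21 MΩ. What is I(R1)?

I ≈ 4.08 µA

Two-branch current divider: I_k = I_in · R_other/(R_1 + R_2).
I(R1) = 14.7 × 1.21/(3.15 + 1.21) = 14.7 × 0.2775 = 4.080 µA.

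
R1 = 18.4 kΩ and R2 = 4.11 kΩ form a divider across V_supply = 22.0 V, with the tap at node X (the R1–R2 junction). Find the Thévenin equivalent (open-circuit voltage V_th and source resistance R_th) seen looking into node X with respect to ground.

Open-circuit (no load on X): V_th = V_supply · R2/(R1 + R2) = 22.0 × 4.11/(18.40 + 4.11) = 4.017 V.
Zeroing V_supply shorts the top of R1 to ground, so R_th = R1 ‖ R2 = 3.360 kΩ.

V_th ≈ 4.02 V, R_th ≈ 3.36 kΩ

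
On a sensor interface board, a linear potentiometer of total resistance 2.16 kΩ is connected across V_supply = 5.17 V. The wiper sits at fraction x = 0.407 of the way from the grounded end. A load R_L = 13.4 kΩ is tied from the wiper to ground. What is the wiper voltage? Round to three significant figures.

V_out ≈ 2.03 V

Lower segment x·R_p = 0.8791 kΩ; upper segment (1−x)·R_p = 1.281 kΩ.
R_L loads the lower segment: effective lower R = 0.8250 kΩ.
V_out = 5.17 × 0.8250/(1.281 + 0.8250) = 2.025 V.
(Unloaded: V_out = x·V_supply = 2.10 V.)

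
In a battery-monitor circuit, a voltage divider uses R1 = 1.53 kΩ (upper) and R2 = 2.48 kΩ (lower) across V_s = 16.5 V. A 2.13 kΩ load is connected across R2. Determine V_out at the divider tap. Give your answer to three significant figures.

V_out ≈ 7.07 V

R2 ‖ R_L = (2.48 × 2.13)/(2.48 + 2.13) = 1.146 kΩ.
Voltage divider with the loaded lower leg: V_out = 16.5 × 1.146/(1.53 + 1.146) = 16.5 × 0.4282 = 7.066 V.
(Unloaded it would be 10.2 V; the load pulls it down.)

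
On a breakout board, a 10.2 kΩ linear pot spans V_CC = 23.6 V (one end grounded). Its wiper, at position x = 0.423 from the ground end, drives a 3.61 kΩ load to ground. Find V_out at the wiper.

Lower segment x·R_p = 4.315 kΩ; upper segment (1−x)·R_p = 5.885 kΩ.
Lower segment in parallel with the load: 4.315 ‖ 3.61 = 1.965 kΩ.
Then V_out = V_CC · 1.965/(5.885 + 1.965) = 5.908 V.

V_out ≈ 5.91 V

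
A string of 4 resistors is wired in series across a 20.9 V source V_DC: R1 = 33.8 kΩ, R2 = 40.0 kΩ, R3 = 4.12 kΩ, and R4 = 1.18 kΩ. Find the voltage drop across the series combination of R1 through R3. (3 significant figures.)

Total series resistance ΣR = 33.8 + 40.0 + 4.12 + 1.18 = 79.10 kΩ.
R_{R1..R3} = 33.8 + 40.0 + 4.12 = 77.92 kΩ.
Voltage divider: V = V_DC · (77.92 / 79.10) = 20.9 × 0.9851 = 20.59 V.

V ≈ 20.6 V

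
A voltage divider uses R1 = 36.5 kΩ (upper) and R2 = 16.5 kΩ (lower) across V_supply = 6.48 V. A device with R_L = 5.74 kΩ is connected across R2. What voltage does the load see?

V_out ≈ 0.677 V

R2 ‖ R_L = (16.5 × 5.74)/(16.5 + 5.74) = 4.259 kΩ.
Then V_out = V_supply · R2'/(R1 + R2') = 6.48 × 4.259/40.76 = 0.6770 V.
(Unloaded it would be 2.02 V; the load pulls it down.)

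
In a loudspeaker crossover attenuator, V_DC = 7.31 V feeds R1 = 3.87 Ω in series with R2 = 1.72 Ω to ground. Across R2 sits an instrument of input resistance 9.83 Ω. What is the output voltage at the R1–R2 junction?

First combine the lower leg with the load: R2 ‖ R_L = 1.464 Ω.
Voltage divider with the loaded lower leg: V_out = 7.31 × 1.464/(3.87 + 1.464) = 7.31 × 0.2744 = 2.006 V.
(Unloaded it would be 2.25 V; the load pulls it down.)

V_out ≈ 2.01 V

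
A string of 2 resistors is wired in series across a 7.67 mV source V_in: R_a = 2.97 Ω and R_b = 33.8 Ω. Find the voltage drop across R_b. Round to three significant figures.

V ≈ 7.05 mV

Total series resistance ΣR = 2.97 + 33.8 = 36.77 Ω.
By the voltage-divider rule, V = 7.67 × 33.80/36.77 = 7.050 mV.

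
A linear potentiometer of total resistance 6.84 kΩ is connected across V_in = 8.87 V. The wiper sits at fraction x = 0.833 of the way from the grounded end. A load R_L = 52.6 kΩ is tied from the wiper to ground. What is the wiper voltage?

The pot divides into 1.142 kΩ above the wiper and 5.698 kΩ below.
Lower segment in parallel with the load: 5.698 ‖ 52.6 = 5.141 kΩ.
V_out = 8.87 × 5.141/(1.142 + 5.141) = 7.257 V.

V_out ≈ 7.26 V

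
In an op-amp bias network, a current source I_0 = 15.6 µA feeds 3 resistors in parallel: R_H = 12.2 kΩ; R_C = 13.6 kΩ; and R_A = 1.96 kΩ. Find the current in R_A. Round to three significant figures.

I ≈ 12.0 µA

Conductances: ΣG = 1/12.2 + 1/13.6 + 1/1.96 = 0.6657 (1/kΩ).
Current divider: I(R_A) = I_0 · G_k/ΣG = 15.6 × (0.5102/0.6657) = 15.6 × 0.7664 = 11.96 µA.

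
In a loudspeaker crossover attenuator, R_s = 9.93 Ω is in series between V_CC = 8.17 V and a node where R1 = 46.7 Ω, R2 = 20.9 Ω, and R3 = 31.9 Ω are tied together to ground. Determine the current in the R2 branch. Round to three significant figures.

Equivalent of the parallel group: R_p = 9.940 Ω.
V_A by voltage divider: V_A = 8.17 × 9.940/(9.93 + 9.940) = 4.087 V.
I(R2) = V_A / R2 = 4.087/20.9 = 0.1955 A.
(Equivalently: I_total = 0.4112 A, then current-divider fraction G_k/ΣG = 0.4756.)

I ≈ 0.196 A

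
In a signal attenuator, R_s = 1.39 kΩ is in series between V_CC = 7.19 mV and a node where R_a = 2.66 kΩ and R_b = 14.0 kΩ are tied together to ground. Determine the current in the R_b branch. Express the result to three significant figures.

Parallel bank: R_p = 1/(1/2.66 + 1/14.0) = 2.235 kΩ.
V_A by voltage divider: V_A = 7.19 × 2.235/(1.39 + 2.235) = 4.433 mV.
Branch current I = V_A/R_b = 4.433/14.0 = 0.3167 µA.
(Equivalently: I_total = 1.983 µA, then current-divider fraction G_k/ΣG = 0.1597.)

I ≈ 0.317 µA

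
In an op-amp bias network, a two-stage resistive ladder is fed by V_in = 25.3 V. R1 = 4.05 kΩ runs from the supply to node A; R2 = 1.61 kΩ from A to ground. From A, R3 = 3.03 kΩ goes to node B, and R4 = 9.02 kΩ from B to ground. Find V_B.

The second stage (R3 + R4 = 12.05 kΩ) loads node A in parallel with R2.
Effective lower resistance at A: R2 ‖ 12.05 = 1.420 kΩ.
First divider: V_A = V_in · 1.420/(4.05 + 1.420) = 6.569 V.
Stage 2 is unloaded, so V_B = V_A · R4/(R3+R4) = 6.569 × 9.02/12.05 = 4.917 V.

V_B ≈ 4.92 V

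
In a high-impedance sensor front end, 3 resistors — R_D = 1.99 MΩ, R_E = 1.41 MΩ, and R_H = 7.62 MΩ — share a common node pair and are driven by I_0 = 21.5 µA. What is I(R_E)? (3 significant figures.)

I ≈ 11.4 µA

ΣG = 1/1.99 + 1/1.41 + 1/7.62 = 1.343.
Current divider: I(R_E) = I_0 · G_k/ΣG = 21.5 × (0.7092/1.343) = 21.5 × 0.5281 = 11.35 µA.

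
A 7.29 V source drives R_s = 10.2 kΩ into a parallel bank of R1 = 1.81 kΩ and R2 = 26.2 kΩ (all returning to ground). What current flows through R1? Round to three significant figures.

Parallel bank: R_p = 1/(1/1.81 + 1/26.2) = 1.693 kΩ.
V_A = 7.29 × 1.693/11.89 = 1.038 V.
I(R1) = V_A / R1 = 1.038/1.81 = 0.5734 mA.

I ≈ 0.573 mA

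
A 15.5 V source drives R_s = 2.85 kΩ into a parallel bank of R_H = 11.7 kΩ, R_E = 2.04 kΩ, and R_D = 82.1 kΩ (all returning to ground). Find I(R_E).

I ≈ 2.84 mA

Equivalent of the parallel group: R_p = 1.701 kΩ.
V_A by voltage divider: V_A = 15.5 × 1.701/(2.85 + 1.701) = 5.794 V.
I(R_E) = V_A / R_E = 5.794/2.04 = 2.840 mA.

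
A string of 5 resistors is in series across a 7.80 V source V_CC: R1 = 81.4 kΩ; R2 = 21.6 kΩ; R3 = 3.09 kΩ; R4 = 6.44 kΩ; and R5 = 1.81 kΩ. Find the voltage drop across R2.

V ≈ 1.47 V

ΣR = 81.4 + 21.6 + 3.09 + 6.44 + 1.81 = 114.3 kΩ.
Voltage divider: V = V_CC · (21.60 / 114.3) = 7.80 × 0.1889 = 1.474 V.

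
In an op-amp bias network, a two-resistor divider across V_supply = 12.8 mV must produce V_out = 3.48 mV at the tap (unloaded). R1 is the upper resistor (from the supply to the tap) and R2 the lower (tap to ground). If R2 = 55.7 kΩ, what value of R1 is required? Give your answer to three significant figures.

R1 ≈ 149 kΩ

Required fraction k = V_out/V_supply = 0.2719.
Rearranging, R1 = R2·(1−k)/k = 55.7 × 2.678 = 149.2 kΩ.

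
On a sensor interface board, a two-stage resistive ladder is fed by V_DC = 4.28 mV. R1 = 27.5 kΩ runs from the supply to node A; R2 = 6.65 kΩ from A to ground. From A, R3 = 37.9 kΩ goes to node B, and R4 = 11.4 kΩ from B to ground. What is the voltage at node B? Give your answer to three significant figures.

V_B ≈ 0.174 mV

The second stage (R3 + R4 = 49.30 kΩ) loads node A in parallel with R2.
Effective lower resistance at A: R2 ‖ 49.30 = 5.860 kΩ.
First divider: V_A = V_DC · 5.860/(27.5 + 5.860) = 0.7518 mV.
Stage 2 is unloaded, so V_B = V_A · R4/(R3+R4) = 0.7518 × 11.4/49.30 = 0.1738 mV.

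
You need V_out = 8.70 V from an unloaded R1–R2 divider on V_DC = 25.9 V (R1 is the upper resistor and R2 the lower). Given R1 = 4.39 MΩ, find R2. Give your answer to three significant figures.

R2 ≈ 2.22 MΩ

The divider ratio is R2/(R1+R2) = 8.70/25.9 = 0.3359.
So R2 = R1 · V_out/(V_DC − V_out) = 4.39 × 8.70/(25.9 − 8.70) = 4.39 × 0.5058 = 2.221 MΩ.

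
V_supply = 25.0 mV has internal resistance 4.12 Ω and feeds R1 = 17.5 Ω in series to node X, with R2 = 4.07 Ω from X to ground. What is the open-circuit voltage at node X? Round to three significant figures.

V_th ≈ 3.96 mV

R1' = 4.12 + 17.5 = 21.62 Ω (source resistance + R1).
With X open, the divider is unloaded: V_th = 25.0 × 4.07/25.69 = 3.961 mV.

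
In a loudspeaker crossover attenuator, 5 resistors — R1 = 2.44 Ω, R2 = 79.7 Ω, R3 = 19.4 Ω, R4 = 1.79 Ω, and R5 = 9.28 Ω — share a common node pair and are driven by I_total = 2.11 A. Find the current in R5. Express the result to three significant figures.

I ≈ 0.199 A

Total conductance ΣG = 1/2.44 + 1/79.7 + 1/19.4 + 1/1.79 + 1/9.28 = 1.140 (units of 1/Ω).
Current divider: I(R5) = I_total · G_k/ΣG = 2.11 × (0.1078/1.140) = 2.11 × 0.09450 = 0.1994 A.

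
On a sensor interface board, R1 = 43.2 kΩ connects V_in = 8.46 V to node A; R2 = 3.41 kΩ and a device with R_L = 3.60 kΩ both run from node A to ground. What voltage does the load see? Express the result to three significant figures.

V_out ≈ 0.330 V

The load sits in parallel with R2, giving an effective lower resistance R2' = R2·R_L/(R2+R_L) = 1.751 kΩ.
Voltage divider with the loaded lower leg: V_out = 8.46 × 1.751/(43.2 + 1.751) = 8.46 × 0.03896 = 0.3296 V.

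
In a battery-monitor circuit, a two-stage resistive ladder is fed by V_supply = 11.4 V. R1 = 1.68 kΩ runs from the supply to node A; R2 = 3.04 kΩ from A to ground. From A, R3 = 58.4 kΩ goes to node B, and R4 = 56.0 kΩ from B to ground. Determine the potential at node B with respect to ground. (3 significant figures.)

Looking into the second stage from A: R3 + R4 = 114.4 kΩ appears in parallel with R2.
R2 ‖ (R3+R4) = 2.961 kΩ.
So V_A = 11.4 × 0.6380 = 7.274 V.
Stage 2 is unloaded, so V_B = V_A · R4/(R3+R4) = 7.274 × 56.0/114.4 = 3.560 V.

V_B ≈ 3.56 V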